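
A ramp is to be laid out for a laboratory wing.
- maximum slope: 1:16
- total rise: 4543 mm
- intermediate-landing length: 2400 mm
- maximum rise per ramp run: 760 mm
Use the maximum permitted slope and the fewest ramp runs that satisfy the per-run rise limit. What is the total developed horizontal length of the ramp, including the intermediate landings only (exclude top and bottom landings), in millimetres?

84688 mm

4543 / 760 = 5.98, so 6 ramp runs are needed. That means 5 intermediate landings.
Ramp run (horizontal) at 1:16: 4543 × 16 = 72688 mm.
5 intermediate landings contribute 5 × 2400 = 12000 mm.
Developed length = 72688 + 12000 = 84688 mm.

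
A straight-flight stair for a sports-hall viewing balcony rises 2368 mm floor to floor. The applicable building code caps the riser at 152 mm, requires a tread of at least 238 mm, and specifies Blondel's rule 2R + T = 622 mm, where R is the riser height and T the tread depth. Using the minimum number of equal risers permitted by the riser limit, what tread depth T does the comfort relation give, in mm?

2368 / 152 = 15.58, so 16 risers are needed.
Riser R = 2368 / 16 = 148 mm, within the 152 mm limit.
Tread T = 622 − 2 × 148 = 326 mm (≥ 238 mm).

326 mm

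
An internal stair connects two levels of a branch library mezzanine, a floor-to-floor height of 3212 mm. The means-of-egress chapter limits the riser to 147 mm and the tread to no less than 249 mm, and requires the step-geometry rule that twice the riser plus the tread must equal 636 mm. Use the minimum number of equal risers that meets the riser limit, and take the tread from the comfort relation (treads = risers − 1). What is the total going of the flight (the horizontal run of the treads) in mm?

At most 147 each: 3212/147 = 21.85, giving 22 risers.
R = 3212 ÷ 22 = 146 mm.
Tread T = 636 − 2 × 146 = 344 mm (≥ 249 mm).
22 risers give 21 treads; going = 21 × 344 = 7224 mm.

7224 mm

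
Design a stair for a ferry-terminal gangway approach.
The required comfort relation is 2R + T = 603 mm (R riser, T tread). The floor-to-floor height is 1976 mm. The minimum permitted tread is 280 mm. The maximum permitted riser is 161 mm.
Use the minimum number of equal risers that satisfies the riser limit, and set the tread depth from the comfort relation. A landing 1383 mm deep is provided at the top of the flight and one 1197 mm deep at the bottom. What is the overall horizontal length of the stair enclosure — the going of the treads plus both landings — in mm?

1976 / 161 = 12.27, so 13 risers are needed.
R = 1976 ÷ 13 = 152 mm.
From 2R + T = 603: T = 603 − 304 = 299 mm.
Treads = 13 − 1 = 12; going = 12 × 299 = 3588 mm.
Add landings: 3588 + 1383 + 1197 = 6168 mm.

6168 mm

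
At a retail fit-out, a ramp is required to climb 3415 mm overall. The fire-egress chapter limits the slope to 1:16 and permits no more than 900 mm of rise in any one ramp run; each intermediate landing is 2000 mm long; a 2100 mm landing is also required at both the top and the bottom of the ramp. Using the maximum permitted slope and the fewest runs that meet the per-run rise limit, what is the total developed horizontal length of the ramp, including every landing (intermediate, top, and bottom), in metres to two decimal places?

⌈3415/900⌉ = 4 ramp runs. That means 3 intermediate landings.
Ramp run (horizontal) at 1:16: 3415 × 16 = 54640 mm.
Intermediate landings: 3 × 2000 = 6000 mm.
Top and bottom landings: 2 × 2100 = 4200 mm.
Total = 54640 + 6000 + 4200 = 64840 mm.
= 64.84 m.

64.84 m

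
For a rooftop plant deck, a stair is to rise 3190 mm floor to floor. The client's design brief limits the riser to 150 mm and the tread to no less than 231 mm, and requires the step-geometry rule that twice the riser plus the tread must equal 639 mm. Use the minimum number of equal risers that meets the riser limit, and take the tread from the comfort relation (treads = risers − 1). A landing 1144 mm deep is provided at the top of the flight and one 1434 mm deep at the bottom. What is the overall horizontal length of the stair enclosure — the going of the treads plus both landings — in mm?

3190 / 150 = 21.267 → round up to 22 risers.
Riser R = 3190 / 22 = 145 mm, within the 150 mm limit.
Tread T = 639 − 2 × 145 = 349 mm (≥ 231 mm).
22 risers give 21 treads; going = 21 × 349 = 7329 mm.
Add landings: 7329 + 1144 + 1434 = 9907 mm.

9907 mm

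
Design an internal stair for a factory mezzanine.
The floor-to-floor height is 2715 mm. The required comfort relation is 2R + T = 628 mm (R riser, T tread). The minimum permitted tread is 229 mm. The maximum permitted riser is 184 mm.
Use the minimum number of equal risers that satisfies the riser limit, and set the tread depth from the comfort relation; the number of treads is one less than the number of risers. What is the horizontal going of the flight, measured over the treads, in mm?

2715 / 184 = 14.755 → round up to 15 risers.
Riser R = 2715 / 15 = 181 mm, within the 184 mm limit.
T = 628 − 2·181 = 266 mm, which satisfies the 229 mm minimum.
Treads = 15 − 1 = 14; going = 14 × 266 = 3724 mm.

3724 mm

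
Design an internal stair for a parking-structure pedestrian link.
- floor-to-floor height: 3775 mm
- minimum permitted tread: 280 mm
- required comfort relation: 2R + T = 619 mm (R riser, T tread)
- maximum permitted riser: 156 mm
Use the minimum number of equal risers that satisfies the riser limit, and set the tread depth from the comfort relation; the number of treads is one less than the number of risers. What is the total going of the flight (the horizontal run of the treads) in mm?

7608 mm

At most 156 each: 3775/156 = 24.20, giving 25 risers.
R = 3775 ÷ 25 = 151 mm.
Tread T = 619 − 2 × 151 = 317 mm (≥ 280 mm).
Going = (25 − 1) × 317 = 7608 mm.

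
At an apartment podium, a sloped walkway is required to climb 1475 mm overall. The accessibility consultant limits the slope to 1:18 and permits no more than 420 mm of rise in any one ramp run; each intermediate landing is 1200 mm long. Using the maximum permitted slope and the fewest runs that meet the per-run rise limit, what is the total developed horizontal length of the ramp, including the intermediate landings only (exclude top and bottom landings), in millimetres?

30150 mm

1475 / 420 = 3.512 → round up to 4 ramp runs. That means 3 intermediate landings.
Horizontal run for 1475 mm of rise at 1:18 is 1475 × 18 = 26550 mm.
3 intermediate landings contribute 3 × 1200 = 3600 mm.
Total developed length = 26550 + 3600 = 30150 mm.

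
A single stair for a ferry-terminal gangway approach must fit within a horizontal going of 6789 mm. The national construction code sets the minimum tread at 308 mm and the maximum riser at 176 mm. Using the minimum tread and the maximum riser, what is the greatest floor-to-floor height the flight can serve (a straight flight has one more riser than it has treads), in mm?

4048 mm

6789 / 308 = 22.04, so 22 treads fit.
Risers = treads + 1 = 23.
Maximum height = 23 × 176 = 4048 mm.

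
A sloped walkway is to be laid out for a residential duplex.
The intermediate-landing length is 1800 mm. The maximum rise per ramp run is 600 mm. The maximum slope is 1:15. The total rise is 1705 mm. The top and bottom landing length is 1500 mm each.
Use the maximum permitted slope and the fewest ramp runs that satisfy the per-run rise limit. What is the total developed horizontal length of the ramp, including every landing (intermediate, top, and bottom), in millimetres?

32175 mm

1705 / 600 = 2.842 → round up to 3 ramp runs. That means 2 intermediate landings.
Horizontal run for 1705 mm of rise at 1:15 is 1705 × 15 = 25575 mm.
2 intermediate landings contribute 2 × 1800 = 3600 mm.
Top and bottom landings: 2 × 1500 = 3000 mm.
Total = 25575 + 3600 + 3000 = 32175 mm.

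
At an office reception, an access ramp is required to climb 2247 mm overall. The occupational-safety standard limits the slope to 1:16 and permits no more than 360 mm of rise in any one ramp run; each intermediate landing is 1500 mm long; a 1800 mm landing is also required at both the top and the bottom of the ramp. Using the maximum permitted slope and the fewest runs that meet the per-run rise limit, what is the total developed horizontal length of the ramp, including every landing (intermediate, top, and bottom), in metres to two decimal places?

At most 360 each: 2247/360 = 6.24, giving 7 ramp runs. That means 6 intermediate landings.
Ramp run (horizontal) at 1:16: 2247 × 16 = 35952 mm.
6 intermediate landings contribute 6 × 1500 = 9000 mm.
Top and bottom landings: 2 × 1800 = 3600 mm.
Total = 35952 + 9000 + 3600 = 48552 mm.
= 48.55 m.

48.55 m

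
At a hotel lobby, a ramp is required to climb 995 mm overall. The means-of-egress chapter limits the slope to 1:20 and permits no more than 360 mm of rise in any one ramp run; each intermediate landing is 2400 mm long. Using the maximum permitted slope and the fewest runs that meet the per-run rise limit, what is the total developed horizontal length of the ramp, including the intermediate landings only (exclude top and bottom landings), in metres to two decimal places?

24.70 m

995 / 360 = 2.76, so 3 ramp runs are needed. That means 2 intermediate landings.
Ramp run (horizontal) at 1:20: 995 × 20 = 19900 mm.
Intermediate landings: 2 × 2400 = 4800 mm.
Developed length = 19900 + 4800 = 24700 mm.
= 24.70 m.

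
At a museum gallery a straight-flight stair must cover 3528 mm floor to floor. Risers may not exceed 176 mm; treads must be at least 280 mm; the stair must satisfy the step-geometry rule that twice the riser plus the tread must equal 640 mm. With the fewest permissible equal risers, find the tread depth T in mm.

⌈3528/176⌉ = 21 risers.
R = 3528 ÷ 21 = 168 mm.
Tread T = 640 − 2 × 168 = 304 mm (≥ 280 mm).

304 mm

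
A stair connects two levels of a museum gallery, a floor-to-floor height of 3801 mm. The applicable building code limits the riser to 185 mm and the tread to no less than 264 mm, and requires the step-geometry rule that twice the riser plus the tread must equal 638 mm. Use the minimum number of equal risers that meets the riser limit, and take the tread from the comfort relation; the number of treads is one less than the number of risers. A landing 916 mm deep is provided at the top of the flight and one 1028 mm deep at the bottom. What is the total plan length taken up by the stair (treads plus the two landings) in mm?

7464 mm

At most 185 each: 3801/185 = 20.55, giving 21 risers.
Each riser is 3801/21 = 181 mm (≤ 185 mm).
From 2R + T = 638: T = 638 − 362 = 276 mm.
21 risers give 20 treads; going = 20 × 276 = 5520 mm.
Enclosure = 5520 + 916 + 1028 = 7464 mm.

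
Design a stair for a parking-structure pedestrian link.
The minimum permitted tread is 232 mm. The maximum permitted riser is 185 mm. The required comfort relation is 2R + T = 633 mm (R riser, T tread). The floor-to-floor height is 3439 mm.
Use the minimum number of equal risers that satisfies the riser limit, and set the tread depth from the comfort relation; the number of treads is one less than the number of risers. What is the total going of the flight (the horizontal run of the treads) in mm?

3439 / 185 = 18.59, so 19 risers are needed.
Each riser is 3439/19 = 181 mm (≤ 185 mm).
From 2R + T = 633: T = 633 − 362 = 271 mm.
19 risers give 18 treads; going = 18 × 271 = 4878 mm.

4878 mm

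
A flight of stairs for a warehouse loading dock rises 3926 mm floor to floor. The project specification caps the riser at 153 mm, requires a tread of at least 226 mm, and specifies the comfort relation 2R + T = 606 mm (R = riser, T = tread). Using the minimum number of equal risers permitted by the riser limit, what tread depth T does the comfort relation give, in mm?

304 mm

3926 / 153 = 25.66, so 26 risers are needed.
Riser R = 3926 / 26 = 151 mm, within the 153 mm limit.
T = 606 − 2·151 = 304 mm, which satisfies the 226 mm minimum.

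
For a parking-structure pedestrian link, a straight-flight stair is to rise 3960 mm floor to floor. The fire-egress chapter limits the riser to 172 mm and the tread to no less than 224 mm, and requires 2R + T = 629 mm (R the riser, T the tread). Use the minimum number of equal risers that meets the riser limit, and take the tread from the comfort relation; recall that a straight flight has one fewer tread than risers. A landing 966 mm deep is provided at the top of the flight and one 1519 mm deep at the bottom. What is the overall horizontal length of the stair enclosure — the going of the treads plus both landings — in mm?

9362 mm

3960 / 172 = 23.023 → round up to 24 risers.
Riser R = 3960 / 24 = 165 mm, within the 172 mm limit.
From 2R + T = 629: T = 629 − 330 = 299 mm.
Going = (24 − 1) × 299 = 6877 mm.
Enclosure = 6877 + 966 + 1519 = 9362 mm.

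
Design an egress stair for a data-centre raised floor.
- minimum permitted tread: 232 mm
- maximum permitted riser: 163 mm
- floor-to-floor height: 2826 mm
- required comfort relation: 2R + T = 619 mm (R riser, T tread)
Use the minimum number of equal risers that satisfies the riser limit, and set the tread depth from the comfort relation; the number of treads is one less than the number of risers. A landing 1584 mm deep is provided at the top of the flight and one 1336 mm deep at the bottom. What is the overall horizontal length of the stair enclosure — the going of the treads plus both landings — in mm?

8105 mm

2826 / 163 = 17.337 → round up to 18 risers.
R = 2826 ÷ 18 = 157 mm.
T = 619 − 2·157 = 305 mm, which satisfies the 232 mm minimum.
Treads = 18 − 1 = 17; going = 17 × 305 = 5185 mm.
Enclosure = 5185 + 1584 + 1336 = 8105 mm.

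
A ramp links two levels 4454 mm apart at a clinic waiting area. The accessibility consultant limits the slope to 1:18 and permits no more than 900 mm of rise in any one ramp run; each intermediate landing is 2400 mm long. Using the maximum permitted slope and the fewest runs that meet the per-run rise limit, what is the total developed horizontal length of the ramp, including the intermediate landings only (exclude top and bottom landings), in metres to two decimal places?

89.77 m

4454 / 900 = 4.949 → round up to 5 ramp runs. That means 4 intermediate landings.
Horizontal run for 4454 mm of rise at 1:18 is 4454 × 18 = 80172 mm.
Intermediate landings: 4 × 2400 = 9600 mm.
Total developed length = 80172 + 9600 = 89772 mm.
= 89.77 m.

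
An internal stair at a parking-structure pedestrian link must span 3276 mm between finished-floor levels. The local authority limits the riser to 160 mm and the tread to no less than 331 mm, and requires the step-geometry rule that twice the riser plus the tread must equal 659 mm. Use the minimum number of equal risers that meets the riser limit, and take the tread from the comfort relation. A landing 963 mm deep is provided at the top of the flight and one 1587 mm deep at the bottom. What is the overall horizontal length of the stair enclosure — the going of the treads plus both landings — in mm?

At most 160 each: 3276/160 = 20.48, giving 21 risers.
R = 3276 ÷ 21 = 156 mm.
T = 659 − 2·156 = 347 mm, which satisfies the 331 mm minimum.
Going = (21 − 1) × 347 = 6940 mm.
Add landings: 6940 + 963 + 1587 = 9490 mm.

9490 mm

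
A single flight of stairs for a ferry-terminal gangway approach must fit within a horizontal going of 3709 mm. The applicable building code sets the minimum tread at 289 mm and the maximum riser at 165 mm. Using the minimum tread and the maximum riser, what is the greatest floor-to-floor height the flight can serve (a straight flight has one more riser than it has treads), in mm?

3709 / 289 = 12.83, so 12 treads fit.
Risers = treads + 1 = 13.
Maximum height = 13 × 165 = 2145 mm.

2145 mm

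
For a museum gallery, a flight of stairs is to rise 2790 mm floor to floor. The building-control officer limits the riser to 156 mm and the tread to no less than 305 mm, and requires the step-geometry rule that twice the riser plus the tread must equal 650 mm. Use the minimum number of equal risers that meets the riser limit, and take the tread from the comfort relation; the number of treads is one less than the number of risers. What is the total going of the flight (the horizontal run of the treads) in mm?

5780 mm

2790 / 156 = 17.88, so 18 risers are needed.
Each riser is 2790/18 = 155 mm (≤ 156 mm).
T = 650 − 2·155 = 340 mm, which satisfies the 305 mm minimum.
Treads = 18 − 1 = 17; going = 17 × 340 = 5780 mm.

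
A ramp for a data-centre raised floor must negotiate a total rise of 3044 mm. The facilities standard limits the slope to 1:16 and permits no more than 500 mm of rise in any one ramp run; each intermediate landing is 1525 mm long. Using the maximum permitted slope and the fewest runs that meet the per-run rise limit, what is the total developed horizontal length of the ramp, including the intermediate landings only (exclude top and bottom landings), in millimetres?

⌈3044/500⌉ = 7 ramp runs. That means 6 intermediate landings.
Ramp run (horizontal) at 1:16: 3044 × 16 = 48704 mm.
Intermediate landings: 6 × 1525 = 9150 mm.
Developed length = 48704 + 9150 = 57854 mm.

57854 mm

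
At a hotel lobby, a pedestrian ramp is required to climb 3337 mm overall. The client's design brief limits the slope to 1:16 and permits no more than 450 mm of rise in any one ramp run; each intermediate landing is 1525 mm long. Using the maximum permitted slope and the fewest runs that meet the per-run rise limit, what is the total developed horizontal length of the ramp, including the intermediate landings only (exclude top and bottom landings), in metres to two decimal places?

3337 / 450 = 7.42, so 8 ramp runs are needed. That means 7 intermediate landings.
Ramp run (horizontal) at 1:16: 3337 × 16 = 53392 mm.
7 intermediate landings contribute 7 × 1525 = 10675 mm.
Total developed length = 53392 + 10675 = 64067 mm.
= 64.07 m.

64.07 m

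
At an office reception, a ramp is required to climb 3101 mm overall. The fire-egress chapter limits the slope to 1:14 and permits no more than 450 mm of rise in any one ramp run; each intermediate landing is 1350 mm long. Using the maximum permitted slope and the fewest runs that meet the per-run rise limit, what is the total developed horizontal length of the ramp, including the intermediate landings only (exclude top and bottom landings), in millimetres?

3101 / 450 = 6.89, so 7 ramp runs are needed. That means 6 intermediate landings.
Ramp run (horizontal) at 1:14: 3101 × 14 = 43414 mm.
Intermediate landings: 6 × 1350 = 8100 mm.
Total developed length = 43414 + 8100 = 51514 mm.

51514 mm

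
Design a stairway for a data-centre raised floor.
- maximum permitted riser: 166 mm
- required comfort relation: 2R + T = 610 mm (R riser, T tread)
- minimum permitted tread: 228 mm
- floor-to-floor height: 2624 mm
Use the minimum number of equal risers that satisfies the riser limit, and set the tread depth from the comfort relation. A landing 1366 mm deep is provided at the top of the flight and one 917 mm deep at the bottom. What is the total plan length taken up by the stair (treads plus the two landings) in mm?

6513 mm

2624 / 166 = 15.807 → round up to 16 risers.
R = 2624 ÷ 16 = 164 mm.
From 2R + T = 610: T = 610 − 328 = 282 mm.
16 risers give 15 treads; going = 15 × 282 = 4230 mm.
Add landings: 4230 + 1366 + 917 = 6513 mm.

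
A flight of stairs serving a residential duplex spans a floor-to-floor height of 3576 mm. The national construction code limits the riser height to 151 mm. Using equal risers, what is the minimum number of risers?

3576 / 151 = 23.682 → round up to 24 risers.

24 risers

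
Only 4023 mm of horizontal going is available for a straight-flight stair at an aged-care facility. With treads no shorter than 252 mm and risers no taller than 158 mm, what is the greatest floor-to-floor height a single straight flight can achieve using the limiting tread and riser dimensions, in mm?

4023 / 252 = 15.96, so 15 treads fit.
Risers = treads + 1 = 16.
Maximum height = 16 × 158 = 2528 mm.

2528 mm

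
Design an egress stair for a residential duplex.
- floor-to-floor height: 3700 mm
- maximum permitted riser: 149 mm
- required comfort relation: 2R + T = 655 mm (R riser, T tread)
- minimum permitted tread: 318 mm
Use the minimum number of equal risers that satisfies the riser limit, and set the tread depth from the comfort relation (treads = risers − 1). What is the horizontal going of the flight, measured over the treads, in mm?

3700 / 149 = 24.832 → round up to 25 risers.
Each riser is 3700/25 = 148 mm (≤ 149 mm).
From 2R + T = 655: T = 655 − 296 = 359 mm.
25 risers give 24 treads; going = 24 × 359 = 8616 mm.

8616 mm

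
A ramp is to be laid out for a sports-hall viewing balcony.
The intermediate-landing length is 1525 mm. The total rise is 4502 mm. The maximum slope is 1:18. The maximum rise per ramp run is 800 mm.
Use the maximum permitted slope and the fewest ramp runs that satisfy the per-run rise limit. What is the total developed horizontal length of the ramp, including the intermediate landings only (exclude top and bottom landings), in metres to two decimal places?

88.66 m

4502 / 800 = 5.628 → round up to 6 ramp runs. That means 5 intermediate landings.
Horizontal run for 4502 mm of rise at 1:18 is 4502 × 18 = 81036 mm.
Intermediate landings: 5 × 1525 = 7625 mm.
Developed length = 81036 + 7625 = 88661 mm.
= 88.66 m.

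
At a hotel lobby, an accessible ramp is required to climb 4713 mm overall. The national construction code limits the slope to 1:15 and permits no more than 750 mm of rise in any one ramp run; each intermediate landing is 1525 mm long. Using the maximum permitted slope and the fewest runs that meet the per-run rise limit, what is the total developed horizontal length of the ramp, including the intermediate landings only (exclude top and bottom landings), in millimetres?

4713 / 750 = 6.28, so 7 ramp runs are needed. That means 6 intermediate landings.
Horizontal run for 4713 mm of rise at 1:15 is 4713 × 15 = 70695 mm.
6 intermediate landings contribute 6 × 1525 = 9150 mm.
Developed length = 70695 + 9150 = 79845 mm.

79845 mm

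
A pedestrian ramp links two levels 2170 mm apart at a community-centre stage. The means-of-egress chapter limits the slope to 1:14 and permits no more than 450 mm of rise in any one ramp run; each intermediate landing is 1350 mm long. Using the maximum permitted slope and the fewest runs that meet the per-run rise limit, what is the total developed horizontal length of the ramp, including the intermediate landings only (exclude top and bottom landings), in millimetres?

2170 / 450 = 4.82, so 5 ramp runs are needed. That means 4 intermediate landings.
Horizontal run for 2170 mm of rise at 1:14 is 2170 × 14 = 30380 mm.
4 intermediate landings contribute 4 × 1350 = 5400 mm.
Total developed length = 30380 + 5400 = 35780 mm.

35780 mm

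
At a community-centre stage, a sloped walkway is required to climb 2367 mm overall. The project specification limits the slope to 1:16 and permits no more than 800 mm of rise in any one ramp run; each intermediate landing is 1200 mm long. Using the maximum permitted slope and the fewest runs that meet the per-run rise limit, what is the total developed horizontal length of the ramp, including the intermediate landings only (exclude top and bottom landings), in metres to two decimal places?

40.27 m

At most 800 each: 2367/800 = 2.96, giving 3 ramp runs. That means 2 intermediate landings.
Horizontal run for 2367 mm of rise at 1:16 is 2367 × 16 = 37872 mm.
Intermediate landings: 2 × 1200 = 2400 mm.
Developed length = 37872 + 2400 = 40272 mm.
= 40.27 m.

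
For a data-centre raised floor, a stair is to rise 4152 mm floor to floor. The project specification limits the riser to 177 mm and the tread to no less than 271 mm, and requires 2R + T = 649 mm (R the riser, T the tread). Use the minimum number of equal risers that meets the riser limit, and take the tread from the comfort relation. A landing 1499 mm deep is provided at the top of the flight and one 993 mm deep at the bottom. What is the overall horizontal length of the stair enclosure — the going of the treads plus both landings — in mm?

9461 mm

4152 / 177 = 23.46, so 24 risers are needed.
Riser R = 4152 / 24 = 173 mm, within the 177 mm limit.
T = 649 − 2·173 = 303 mm, which satisfies the 271 mm minimum.
24 risers give 23 treads; going = 23 × 303 = 6969 mm.
Enclosure = 6969 + 1499 + 993 = 9461 mm.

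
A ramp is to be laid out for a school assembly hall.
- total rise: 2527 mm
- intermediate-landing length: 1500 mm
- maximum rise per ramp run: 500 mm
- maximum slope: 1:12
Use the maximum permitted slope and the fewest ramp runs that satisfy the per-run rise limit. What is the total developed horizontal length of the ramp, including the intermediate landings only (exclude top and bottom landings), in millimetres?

At most 500 each: 2527/500 = 5.05, giving 6 ramp runs. That means 5 intermediate landings.
Ramp run (horizontal) at 1:12: 2527 × 12 = 30324 mm.
Intermediate landings: 5 × 1500 = 7500 mm.
Total developed length = 30324 + 7500 = 37824 mm.

37824 mm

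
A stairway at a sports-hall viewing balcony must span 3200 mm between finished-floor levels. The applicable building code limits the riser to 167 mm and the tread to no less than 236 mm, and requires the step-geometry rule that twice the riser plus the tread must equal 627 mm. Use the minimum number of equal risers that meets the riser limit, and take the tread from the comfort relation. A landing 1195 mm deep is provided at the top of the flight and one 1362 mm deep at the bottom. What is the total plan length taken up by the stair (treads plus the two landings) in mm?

8390 mm

At most 167 each: 3200/167 = 19.16, giving 20 risers.
Riser R = 3200 / 20 = 160 mm, within the 167 mm limit.
Tread T = 627 − 2 × 160 = 307 mm (≥ 236 mm).
Going = (20 − 1) × 307 = 5833 mm.
Enclosure = 5833 + 1195 + 1362 = 8390 mm.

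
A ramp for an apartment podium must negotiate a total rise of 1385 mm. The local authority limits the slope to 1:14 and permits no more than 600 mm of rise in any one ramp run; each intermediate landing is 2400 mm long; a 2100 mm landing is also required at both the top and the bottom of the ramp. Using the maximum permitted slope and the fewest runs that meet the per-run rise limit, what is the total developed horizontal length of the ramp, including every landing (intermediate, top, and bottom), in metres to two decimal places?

28.39 m

1385 / 600 = 2.31, so 3 ramp runs are needed. That means 2 intermediate landings.
Ramp run (horizontal) at 1:14: 1385 × 14 = 19390 mm.
Intermediate landings: 2 × 2400 = 4800 mm.
Top and bottom landings: 2 × 2100 = 4200 mm.
Total = 19390 + 4800 + 4200 = 28390 mm.
= 28.39 m.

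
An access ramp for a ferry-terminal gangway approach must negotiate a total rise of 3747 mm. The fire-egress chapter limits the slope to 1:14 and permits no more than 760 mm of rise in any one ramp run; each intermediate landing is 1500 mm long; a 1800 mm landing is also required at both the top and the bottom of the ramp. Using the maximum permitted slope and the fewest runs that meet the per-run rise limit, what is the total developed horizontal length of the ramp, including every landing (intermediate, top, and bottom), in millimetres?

62058 mm

3747 / 760 = 4.93, so 5 ramp runs are needed. That means 4 intermediate landings.
Ramp run (horizontal) at 1:14: 3747 × 14 = 52458 mm.
Intermediate landings: 4 × 1500 = 6000 mm.
Top and bottom landings: 2 × 1800 = 3600 mm.
Total = 52458 + 6000 + 3600 = 62058 mm.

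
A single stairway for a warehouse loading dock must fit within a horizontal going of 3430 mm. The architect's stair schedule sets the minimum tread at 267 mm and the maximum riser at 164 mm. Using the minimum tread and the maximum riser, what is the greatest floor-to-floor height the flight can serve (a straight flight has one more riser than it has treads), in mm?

Treads that fit: ⌊3430 / 267⌋ = 12.
Risers = treads + 1 = 13.
Maximum height = 13 × 164 = 2132 mm.

2132 mm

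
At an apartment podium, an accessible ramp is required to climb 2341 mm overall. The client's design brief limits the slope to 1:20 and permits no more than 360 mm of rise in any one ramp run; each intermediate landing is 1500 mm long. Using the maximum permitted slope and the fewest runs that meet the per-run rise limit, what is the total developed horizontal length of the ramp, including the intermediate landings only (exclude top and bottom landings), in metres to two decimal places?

2341 / 360 = 6.50, so 7 ramp runs are needed. That means 6 intermediate landings.
Ramp run (horizontal) at 1:20: 2341 × 20 = 46820 mm.
6 intermediate landings contribute 6 × 1500 = 9000 mm.
Total developed length = 46820 + 9000 = 55820 mm.
= 55.82 m.

55.82 m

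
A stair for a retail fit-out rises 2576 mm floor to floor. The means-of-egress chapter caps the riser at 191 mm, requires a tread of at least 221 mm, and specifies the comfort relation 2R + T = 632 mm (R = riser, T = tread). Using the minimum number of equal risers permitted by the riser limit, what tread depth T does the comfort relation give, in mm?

2576 / 191 = 13.49, so 14 risers are needed.
Each riser is 2576/14 = 184 mm (≤ 191 mm).
From 2R + T = 632: T = 632 − 368 = 264 mm.

264 mm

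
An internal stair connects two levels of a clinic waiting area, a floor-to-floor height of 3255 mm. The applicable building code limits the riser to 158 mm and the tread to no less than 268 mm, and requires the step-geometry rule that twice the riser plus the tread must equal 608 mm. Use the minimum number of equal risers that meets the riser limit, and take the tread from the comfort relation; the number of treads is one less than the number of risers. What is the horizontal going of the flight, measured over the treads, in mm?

5960 mm

3255 / 158 = 20.601 → round up to 21 risers.
R = 3255 ÷ 21 = 155 mm.
From 2R + T = 608: T = 608 − 310 = 298 mm.
21 risers give 20 treads; going = 20 × 298 = 5960 mm.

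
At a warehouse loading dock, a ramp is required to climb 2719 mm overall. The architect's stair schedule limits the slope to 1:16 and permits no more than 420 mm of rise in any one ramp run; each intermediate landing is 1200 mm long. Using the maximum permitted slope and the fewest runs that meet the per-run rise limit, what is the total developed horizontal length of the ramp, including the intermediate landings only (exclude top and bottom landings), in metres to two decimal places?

50.70 m

2719 / 420 = 6.47, so 7 ramp runs are needed. That means 6 intermediate landings.
Ramp run (horizontal) at 1:16: 2719 × 16 = 43504 mm.
Intermediate landings: 6 × 1200 = 7200 mm.
Total developed length = 43504 + 7200 = 50704 mm.
= 50.70 m.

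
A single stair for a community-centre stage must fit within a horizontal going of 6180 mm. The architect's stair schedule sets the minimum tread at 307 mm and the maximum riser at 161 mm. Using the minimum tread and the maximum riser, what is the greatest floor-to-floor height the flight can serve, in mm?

3381 mm

6180 / 307 = 20.13, so 20 treads fit.
Risers = treads + 1 = 21.
Maximum height = 21 × 161 = 3381 mm.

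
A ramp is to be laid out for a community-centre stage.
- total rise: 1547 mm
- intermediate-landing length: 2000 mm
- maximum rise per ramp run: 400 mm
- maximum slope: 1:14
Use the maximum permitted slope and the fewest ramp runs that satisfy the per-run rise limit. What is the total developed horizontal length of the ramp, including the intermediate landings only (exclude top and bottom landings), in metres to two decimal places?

27.66 m

⌈1547/400⌉ = 4 ramp runs. That means 3 intermediate landings.
Horizontal run for 1547 mm of rise at 1:14 is 1547 × 14 = 21658 mm.
Intermediate landings: 3 × 2000 = 6000 mm.
Developed length = 21658 + 6000 = 27658 mm.
= 27.66 m.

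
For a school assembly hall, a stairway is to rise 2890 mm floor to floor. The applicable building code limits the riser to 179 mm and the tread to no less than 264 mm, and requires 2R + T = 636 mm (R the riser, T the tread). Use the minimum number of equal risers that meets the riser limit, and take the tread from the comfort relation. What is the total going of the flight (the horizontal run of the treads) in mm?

2890 / 179 = 16.145 → round up to 17 risers.
Riser R = 2890 / 17 = 170 mm, within the 179 mm limit.
T = 636 − 2·170 = 296 mm, which satisfies the 264 mm minimum.
Going = (17 − 1) × 296 = 4736 mm.

4736 mm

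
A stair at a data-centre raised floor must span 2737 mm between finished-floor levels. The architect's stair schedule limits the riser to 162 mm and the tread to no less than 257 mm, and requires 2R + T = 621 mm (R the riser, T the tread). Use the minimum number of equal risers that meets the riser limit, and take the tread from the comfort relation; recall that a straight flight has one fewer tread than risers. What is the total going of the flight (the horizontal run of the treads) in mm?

4784 mm

At most 162 each: 2737/162 = 16.90, giving 17 risers.
R = 2737 ÷ 17 = 161 mm.
T = 621 − 2·161 = 299 mm, which satisfies the 257 mm minimum.
17 risers give 16 treads; going = 16 × 299 = 4784 mm.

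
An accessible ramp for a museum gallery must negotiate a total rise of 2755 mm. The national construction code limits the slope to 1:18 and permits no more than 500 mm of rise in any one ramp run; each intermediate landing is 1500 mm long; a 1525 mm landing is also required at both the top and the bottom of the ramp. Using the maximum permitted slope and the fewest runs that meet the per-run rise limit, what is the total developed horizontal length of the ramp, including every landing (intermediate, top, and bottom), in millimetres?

⌈2755/500⌉ = 6 ramp runs. That means 5 intermediate landings.
Horizontal run for 2755 mm of rise at 1:18 is 2755 × 18 = 49590 mm.
Intermediate landings: 5 × 1500 = 7500 mm.
Top and bottom landings: 2 × 1525 = 3050 mm.
Total = 49590 + 7500 + 3050 = 60140 mm.

60140 mm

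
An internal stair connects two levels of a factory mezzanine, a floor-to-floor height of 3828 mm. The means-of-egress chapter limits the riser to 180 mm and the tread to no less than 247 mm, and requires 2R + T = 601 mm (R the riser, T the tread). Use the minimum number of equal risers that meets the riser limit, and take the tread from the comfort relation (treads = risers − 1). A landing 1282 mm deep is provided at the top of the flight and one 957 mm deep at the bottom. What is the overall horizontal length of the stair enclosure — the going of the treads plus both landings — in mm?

7552 mm

3828 / 180 = 21.27, so 22 risers are needed.
Riser R = 3828 / 22 = 174 mm, within the 180 mm limit.
Tread T = 601 − 2 × 174 = 253 mm (≥ 247 mm).
Going = (22 − 1) × 253 = 5313 mm.
Add landings: 5313 + 1282 + 957 = 7552 mm.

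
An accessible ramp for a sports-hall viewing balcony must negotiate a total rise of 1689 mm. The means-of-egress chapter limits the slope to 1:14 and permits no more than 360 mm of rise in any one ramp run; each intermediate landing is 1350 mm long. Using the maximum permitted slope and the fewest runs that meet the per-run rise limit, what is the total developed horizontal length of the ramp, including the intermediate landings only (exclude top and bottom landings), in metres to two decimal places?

1689 / 360 = 4.692 → round up to 5 ramp runs. That means 4 intermediate landings.
Horizontal run for 1689 mm of rise at 1:14 is 1689 × 14 = 23646 mm.
4 intermediate landings contribute 4 × 1350 = 5400 mm.
Total developed length = 23646 + 5400 = 29046 mm.
= 29.05 m.

29.05 m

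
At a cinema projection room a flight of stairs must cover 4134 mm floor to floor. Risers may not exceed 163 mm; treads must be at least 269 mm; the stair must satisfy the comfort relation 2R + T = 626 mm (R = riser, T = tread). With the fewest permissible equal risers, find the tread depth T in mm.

308 mm

At most 163 each: 4134/163 = 25.36, giving 26 risers.
Riser R = 4134 / 26 = 159 mm, within the 163 mm limit.
From 2R + T = 626: T = 626 − 318 = 308 mm.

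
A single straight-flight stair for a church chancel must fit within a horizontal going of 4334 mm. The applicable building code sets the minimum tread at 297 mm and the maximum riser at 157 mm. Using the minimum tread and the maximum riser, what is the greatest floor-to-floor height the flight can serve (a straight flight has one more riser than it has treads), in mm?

2355 mm

4334 / 297 = 14.59, so 14 treads fit.
Risers = treads + 1 = 15.
Maximum height = 15 × 157 = 2355 mm.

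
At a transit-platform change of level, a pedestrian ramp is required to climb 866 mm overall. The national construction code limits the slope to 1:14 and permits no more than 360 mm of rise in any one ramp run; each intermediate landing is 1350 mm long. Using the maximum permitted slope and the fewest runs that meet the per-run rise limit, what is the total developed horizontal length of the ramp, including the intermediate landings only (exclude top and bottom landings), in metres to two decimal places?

14.82 m

866 / 360 = 2.41, so 3 ramp runs are needed. That means 2 intermediate landings.
Horizontal run for 866 mm of rise at 1:14 is 866 × 14 = 12124 mm.
Intermediate landings: 2 × 1350 = 2700 mm.
Developed length = 12124 + 2700 = 14824 mm.
= 14.82 m.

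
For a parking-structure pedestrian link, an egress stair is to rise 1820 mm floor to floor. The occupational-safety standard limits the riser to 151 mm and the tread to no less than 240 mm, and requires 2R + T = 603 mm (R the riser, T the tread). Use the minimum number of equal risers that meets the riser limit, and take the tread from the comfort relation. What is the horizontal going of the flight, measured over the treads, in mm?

3876 mm

⌈1820/151⌉ = 13 risers.
R = 1820 ÷ 13 = 140 mm.
T = 603 − 2·140 = 323 mm, which satisfies the 240 mm minimum.
Going = (13 − 1) × 323 = 3876 mm.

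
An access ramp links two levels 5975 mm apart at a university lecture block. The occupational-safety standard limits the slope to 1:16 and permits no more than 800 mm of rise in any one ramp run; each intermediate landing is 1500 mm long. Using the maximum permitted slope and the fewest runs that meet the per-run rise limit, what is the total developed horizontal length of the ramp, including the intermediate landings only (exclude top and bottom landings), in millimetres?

106100 mm

5975 / 800 = 7.469 → round up to 8 ramp runs. That means 7 intermediate landings.
Horizontal run for 5975 mm of rise at 1:16 is 5975 × 16 = 95600 mm.
7 intermediate landings contribute 7 × 1500 = 10500 mm.
Developed length = 95600 + 10500 = 106100 mm.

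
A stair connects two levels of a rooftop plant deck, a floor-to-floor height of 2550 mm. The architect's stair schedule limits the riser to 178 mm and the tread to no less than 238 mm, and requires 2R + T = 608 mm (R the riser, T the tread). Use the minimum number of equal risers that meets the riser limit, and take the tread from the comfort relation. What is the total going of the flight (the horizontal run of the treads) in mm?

At most 178 each: 2550/178 = 14.33, giving 15 risers.
Each riser is 2550/15 = 170 mm (≤ 178 mm).
Tread T = 608 − 2 × 170 = 268 mm (≥ 238 mm).
Treads = 15 − 1 = 14; going = 14 × 268 = 3752 mm.

3752 mm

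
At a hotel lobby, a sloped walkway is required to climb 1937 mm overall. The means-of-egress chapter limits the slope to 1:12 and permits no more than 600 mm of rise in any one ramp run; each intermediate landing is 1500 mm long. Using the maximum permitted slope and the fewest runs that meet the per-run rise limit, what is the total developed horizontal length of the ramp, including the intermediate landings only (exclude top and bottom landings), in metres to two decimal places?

1937 / 600 = 3.228 → round up to 4 ramp runs. That means 3 intermediate landings.
Horizontal run for 1937 mm of rise at 1:12 is 1937 × 12 = 23244 mm.
Intermediate landings: 3 × 1500 = 4500 mm.
Developed length = 23244 + 4500 = 27744 mm.
= 27.74 m.

27.74 m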